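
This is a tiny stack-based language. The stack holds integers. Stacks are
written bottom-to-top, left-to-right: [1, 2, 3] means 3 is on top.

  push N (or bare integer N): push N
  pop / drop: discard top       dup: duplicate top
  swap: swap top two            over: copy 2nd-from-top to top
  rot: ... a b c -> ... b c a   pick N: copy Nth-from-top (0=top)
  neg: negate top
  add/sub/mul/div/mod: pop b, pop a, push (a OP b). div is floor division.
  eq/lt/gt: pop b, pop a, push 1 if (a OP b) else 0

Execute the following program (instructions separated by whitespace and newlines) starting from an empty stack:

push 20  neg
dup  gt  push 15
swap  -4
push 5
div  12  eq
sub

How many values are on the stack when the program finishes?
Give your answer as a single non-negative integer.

Answer: 2

Derivation:
After 'push 20': stack = [20] (depth 1)
After 'neg': stack = [-20] (depth 1)
After 'dup': stack = [-20, -20] (depth 2)
After 'gt': stack = [0] (depth 1)
After 'push 15': stack = [0, 15] (depth 2)
After 'swap': stack = [15, 0] (depth 2)
After 'push -4': stack = [15, 0, -4] (depth 3)
After 'push 5': stack = [15, 0, -4, 5] (depth 4)
After 'div': stack = [15, 0, -1] (depth 3)
After 'push 12': stack = [15, 0, -1, 12] (depth 4)
After 'eq': stack = [15, 0, 0] (depth 3)
After 'sub': stack = [15, 0] (depth 2)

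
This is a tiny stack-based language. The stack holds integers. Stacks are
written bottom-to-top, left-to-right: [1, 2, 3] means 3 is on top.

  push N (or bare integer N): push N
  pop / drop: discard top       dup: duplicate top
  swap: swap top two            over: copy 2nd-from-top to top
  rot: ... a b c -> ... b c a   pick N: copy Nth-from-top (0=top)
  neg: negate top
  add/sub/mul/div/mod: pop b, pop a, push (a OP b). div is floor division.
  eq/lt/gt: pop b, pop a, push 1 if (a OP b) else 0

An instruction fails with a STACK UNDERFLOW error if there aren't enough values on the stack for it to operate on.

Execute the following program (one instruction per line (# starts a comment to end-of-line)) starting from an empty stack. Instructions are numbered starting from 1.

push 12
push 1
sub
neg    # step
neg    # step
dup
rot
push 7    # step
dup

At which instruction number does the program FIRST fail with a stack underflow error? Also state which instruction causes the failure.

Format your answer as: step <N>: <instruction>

Answer: step 7: rot

Derivation:
Step 1 ('push 12'): stack = [12], depth = 1
Step 2 ('push 1'): stack = [12, 1], depth = 2
Step 3 ('sub'): stack = [11], depth = 1
Step 4 ('neg'): stack = [-11], depth = 1
Step 5 ('neg'): stack = [11], depth = 1
Step 6 ('dup'): stack = [11, 11], depth = 2
Step 7 ('rot'): needs 3 value(s) but depth is 2 — STACK UNDERFLOW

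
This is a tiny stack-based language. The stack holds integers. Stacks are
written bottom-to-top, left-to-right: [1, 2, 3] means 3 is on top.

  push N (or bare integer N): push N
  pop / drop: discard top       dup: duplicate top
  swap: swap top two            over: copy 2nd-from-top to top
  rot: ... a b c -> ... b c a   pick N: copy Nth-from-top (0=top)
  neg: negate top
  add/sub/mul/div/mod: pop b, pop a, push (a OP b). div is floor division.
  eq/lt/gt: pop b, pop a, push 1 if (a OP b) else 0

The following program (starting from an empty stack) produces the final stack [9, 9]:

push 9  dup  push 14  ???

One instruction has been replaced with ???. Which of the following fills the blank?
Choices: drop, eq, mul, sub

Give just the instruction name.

Stack before ???: [9, 9, 14]
Stack after ???:  [9, 9]
Checking each choice:
  drop: MATCH
  eq: produces [9, 0]
  mul: produces [9, 126]
  sub: produces [9, -5]


Answer: drop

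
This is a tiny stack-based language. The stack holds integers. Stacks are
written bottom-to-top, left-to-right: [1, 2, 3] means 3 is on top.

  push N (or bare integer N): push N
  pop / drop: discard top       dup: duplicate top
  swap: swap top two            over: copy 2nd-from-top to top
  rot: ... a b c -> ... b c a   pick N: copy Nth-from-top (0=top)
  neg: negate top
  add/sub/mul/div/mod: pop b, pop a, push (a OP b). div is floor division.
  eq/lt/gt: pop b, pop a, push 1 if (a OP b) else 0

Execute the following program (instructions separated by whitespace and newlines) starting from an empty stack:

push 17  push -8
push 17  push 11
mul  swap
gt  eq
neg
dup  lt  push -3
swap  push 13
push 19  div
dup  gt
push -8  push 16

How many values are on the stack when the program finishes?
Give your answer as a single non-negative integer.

After 'push 17': stack = [17] (depth 1)
After 'push -8': stack = [17, -8] (depth 2)
After 'push 17': stack = [17, -8, 17] (depth 3)
After 'push 11': stack = [17, -8, 17, 11] (depth 4)
After 'mul': stack = [17, -8, 187] (depth 3)
After 'swap': stack = [17, 187, -8] (depth 3)
After 'gt': stack = [17, 1] (depth 2)
After 'eq': stack = [0] (depth 1)
After 'neg': stack = [0] (depth 1)
After 'dup': stack = [0, 0] (depth 2)
After 'lt': stack = [0] (depth 1)
After 'push -3': stack = [0, -3] (depth 2)
After 'swap': stack = [-3, 0] (depth 2)
After 'push 13': stack = [-3, 0, 13] (depth 3)
After 'push 19': stack = [-3, 0, 13, 19] (depth 4)
After 'div': stack = [-3, 0, 0] (depth 3)
After 'dup': stack = [-3, 0, 0, 0] (depth 4)
After 'gt': stack = [-3, 0, 0] (depth 3)
After 'push -8': stack = [-3, 0, 0, -8] (depth 4)
After 'push 16': stack = [-3, 0, 0, -8, 16] (depth 5)

Answer: 5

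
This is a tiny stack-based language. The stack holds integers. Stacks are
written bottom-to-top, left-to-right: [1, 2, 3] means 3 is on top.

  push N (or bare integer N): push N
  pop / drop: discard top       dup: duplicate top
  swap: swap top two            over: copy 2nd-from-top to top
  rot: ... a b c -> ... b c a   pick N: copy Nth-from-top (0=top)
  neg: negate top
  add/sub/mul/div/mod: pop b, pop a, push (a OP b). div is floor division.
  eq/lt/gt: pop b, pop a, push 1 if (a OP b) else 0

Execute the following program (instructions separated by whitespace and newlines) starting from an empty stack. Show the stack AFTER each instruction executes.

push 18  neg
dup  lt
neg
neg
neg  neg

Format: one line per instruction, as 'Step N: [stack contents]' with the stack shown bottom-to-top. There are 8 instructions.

Step 1: [18]
Step 2: [-18]
Step 3: [-18, -18]
Step 4: [0]
Step 5: [0]
Step 6: [0]
Step 7: [0]
Step 8: [0]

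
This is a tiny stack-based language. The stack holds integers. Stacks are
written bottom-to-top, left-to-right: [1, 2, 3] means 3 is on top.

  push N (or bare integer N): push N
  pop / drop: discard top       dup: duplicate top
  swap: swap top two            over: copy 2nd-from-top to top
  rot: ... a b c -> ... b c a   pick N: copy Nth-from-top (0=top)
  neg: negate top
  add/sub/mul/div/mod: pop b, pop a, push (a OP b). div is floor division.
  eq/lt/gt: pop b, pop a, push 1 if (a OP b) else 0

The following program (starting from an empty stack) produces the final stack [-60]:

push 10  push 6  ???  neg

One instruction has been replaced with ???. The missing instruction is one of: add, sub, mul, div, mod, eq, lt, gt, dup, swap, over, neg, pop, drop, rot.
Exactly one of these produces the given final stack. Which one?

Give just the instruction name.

Stack before ???: [10, 6]
Stack after ???:  [60]
The instruction that transforms [10, 6] -> [60] is: mul

Answer: mul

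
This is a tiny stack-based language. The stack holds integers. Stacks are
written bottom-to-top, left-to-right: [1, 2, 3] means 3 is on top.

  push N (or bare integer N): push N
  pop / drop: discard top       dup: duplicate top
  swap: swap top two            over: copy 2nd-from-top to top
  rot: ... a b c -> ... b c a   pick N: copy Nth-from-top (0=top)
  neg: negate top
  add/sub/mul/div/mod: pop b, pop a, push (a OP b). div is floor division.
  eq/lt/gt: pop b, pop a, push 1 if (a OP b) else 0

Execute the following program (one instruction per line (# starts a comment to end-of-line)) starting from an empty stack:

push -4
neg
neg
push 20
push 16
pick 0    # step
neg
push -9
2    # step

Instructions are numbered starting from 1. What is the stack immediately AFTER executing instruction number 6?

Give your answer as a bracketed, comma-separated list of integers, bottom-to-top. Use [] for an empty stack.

Answer: [-4, 20, 16, 16]

Derivation:
Step 1 ('push -4'): [-4]
Step 2 ('neg'): [4]
Step 3 ('neg'): [-4]
Step 4 ('push 20'): [-4, 20]
Step 5 ('push 16'): [-4, 20, 16]
Step 6 ('pick 0'): [-4, 20, 16, 16]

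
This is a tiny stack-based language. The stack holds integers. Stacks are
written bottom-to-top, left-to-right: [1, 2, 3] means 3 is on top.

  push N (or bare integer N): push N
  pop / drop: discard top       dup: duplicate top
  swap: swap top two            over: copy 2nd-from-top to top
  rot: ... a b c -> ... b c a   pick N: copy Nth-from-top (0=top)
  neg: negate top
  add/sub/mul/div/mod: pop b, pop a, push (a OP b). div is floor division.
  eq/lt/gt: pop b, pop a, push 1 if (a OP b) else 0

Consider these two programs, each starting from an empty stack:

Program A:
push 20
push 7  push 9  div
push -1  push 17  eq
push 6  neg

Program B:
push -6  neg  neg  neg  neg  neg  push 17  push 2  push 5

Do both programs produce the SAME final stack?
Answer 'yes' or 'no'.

Answer: no

Derivation:
Program A trace:
  After 'push 20': [20]
  After 'push 7': [20, 7]
  After 'push 9': [20, 7, 9]
  After 'div': [20, 0]
  After 'push -1': [20, 0, -1]
  After 'push 17': [20, 0, -1, 17]
  After 'eq': [20, 0, 0]
  After 'push 6': [20, 0, 0, 6]
  After 'neg': [20, 0, 0, -6]
Program A final stack: [20, 0, 0, -6]

Program B trace:
  After 'push -6': [-6]
  After 'neg': [6]
  After 'neg': [-6]
  After 'neg': [6]
  After 'neg': [-6]
  After 'neg': [6]
  After 'push 17': [6, 17]
  After 'push 2': [6, 17, 2]
  After 'push 5': [6, 17, 2, 5]
Program B final stack: [6, 17, 2, 5]
Same: no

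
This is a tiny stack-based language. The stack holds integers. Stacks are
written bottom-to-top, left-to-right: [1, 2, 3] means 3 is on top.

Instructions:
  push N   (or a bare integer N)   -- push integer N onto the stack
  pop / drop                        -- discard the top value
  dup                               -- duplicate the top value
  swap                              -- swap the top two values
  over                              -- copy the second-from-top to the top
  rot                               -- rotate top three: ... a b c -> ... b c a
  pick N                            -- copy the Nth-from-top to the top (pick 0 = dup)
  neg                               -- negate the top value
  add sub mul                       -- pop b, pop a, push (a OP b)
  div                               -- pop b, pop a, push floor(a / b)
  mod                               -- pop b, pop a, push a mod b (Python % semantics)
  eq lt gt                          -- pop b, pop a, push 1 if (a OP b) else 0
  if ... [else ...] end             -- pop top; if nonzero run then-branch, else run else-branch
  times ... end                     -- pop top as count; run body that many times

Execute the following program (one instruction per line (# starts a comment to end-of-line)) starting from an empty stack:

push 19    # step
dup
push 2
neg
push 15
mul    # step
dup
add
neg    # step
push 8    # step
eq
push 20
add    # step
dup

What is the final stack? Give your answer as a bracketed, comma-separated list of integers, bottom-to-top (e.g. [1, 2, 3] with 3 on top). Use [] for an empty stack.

Answer: [19, 19, 20, 20]

Derivation:
After 'push 19': [19]
After 'dup': [19, 19]
After 'push 2': [19, 19, 2]
After 'neg': [19, 19, -2]
After 'push 15': [19, 19, -2, 15]
After 'mul': [19, 19, -30]
After 'dup': [19, 19, -30, -30]
After 'add': [19, 19, -60]
After 'neg': [19, 19, 60]
After 'push 8': [19, 19, 60, 8]
After 'eq': [19, 19, 0]
After 'push 20': [19, 19, 0, 20]
After 'add': [19, 19, 20]
After 'dup': [19, 19, 20, 20]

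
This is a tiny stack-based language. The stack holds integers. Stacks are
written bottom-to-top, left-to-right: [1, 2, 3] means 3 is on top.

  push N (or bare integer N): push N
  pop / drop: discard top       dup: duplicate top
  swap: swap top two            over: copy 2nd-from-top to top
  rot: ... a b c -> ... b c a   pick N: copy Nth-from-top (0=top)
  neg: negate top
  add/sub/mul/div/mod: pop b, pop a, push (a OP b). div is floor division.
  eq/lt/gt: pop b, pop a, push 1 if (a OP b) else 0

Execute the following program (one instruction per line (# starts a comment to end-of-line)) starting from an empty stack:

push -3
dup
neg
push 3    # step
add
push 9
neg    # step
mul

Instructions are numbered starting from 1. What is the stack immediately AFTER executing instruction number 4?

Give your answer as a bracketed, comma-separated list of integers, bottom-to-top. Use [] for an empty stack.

Step 1 ('push -3'): [-3]
Step 2 ('dup'): [-3, -3]
Step 3 ('neg'): [-3, 3]
Step 4 ('push 3'): [-3, 3, 3]

Answer: [-3, 3, 3]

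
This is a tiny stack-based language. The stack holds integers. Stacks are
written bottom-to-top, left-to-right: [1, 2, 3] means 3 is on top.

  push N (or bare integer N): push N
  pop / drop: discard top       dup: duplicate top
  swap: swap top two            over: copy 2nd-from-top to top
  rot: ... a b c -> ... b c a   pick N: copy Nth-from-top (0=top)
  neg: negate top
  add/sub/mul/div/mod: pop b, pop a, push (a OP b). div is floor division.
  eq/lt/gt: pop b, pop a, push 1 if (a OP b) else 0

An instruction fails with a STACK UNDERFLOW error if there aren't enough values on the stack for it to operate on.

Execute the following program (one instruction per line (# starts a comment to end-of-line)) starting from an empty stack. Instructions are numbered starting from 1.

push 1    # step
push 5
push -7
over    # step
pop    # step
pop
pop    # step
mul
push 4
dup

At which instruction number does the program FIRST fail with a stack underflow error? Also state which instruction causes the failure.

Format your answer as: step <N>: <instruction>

Answer: step 8: mul

Derivation:
Step 1 ('push 1'): stack = [1], depth = 1
Step 2 ('push 5'): stack = [1, 5], depth = 2
Step 3 ('push -7'): stack = [1, 5, -7], depth = 3
Step 4 ('over'): stack = [1, 5, -7, 5], depth = 4
Step 5 ('pop'): stack = [1, 5, -7], depth = 3
Step 6 ('pop'): stack = [1, 5], depth = 2
Step 7 ('pop'): stack = [1], depth = 1
Step 8 ('mul'): needs 2 value(s) but depth is 1 — STACK UNDERFLOW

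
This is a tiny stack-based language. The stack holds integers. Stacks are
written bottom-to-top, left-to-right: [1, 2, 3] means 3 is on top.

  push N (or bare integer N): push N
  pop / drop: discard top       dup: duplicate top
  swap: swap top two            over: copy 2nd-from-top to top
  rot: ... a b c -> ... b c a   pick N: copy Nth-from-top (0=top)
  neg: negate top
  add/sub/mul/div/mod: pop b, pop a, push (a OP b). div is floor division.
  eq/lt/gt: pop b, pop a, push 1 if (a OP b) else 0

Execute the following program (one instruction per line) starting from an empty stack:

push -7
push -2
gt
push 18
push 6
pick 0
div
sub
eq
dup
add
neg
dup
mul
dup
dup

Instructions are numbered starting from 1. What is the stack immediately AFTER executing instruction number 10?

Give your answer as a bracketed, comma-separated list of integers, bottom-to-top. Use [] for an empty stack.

Step 1 ('push -7'): [-7]
Step 2 ('push -2'): [-7, -2]
Step 3 ('gt'): [0]
Step 4 ('push 18'): [0, 18]
Step 5 ('push 6'): [0, 18, 6]
Step 6 ('pick 0'): [0, 18, 6, 6]
Step 7 ('div'): [0, 18, 1]
Step 8 ('sub'): [0, 17]
Step 9 ('eq'): [0]
Step 10 ('dup'): [0, 0]

Answer: [0, 0]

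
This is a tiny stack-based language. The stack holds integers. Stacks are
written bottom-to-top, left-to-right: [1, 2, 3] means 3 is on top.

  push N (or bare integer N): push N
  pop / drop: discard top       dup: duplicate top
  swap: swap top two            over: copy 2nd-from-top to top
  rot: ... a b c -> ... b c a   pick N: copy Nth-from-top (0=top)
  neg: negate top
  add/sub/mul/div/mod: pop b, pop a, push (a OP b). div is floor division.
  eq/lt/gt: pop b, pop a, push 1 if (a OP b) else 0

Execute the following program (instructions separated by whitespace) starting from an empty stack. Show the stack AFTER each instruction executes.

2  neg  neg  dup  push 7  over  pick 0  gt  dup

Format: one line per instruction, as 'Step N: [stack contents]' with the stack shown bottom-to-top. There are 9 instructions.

Step 1: [2]
Step 2: [-2]
Step 3: [2]
Step 4: [2, 2]
Step 5: [2, 2, 7]
Step 6: [2, 2, 7, 2]
Step 7: [2, 2, 7, 2, 2]
Step 8: [2, 2, 7, 0]
Step 9: [2, 2, 7, 0, 0]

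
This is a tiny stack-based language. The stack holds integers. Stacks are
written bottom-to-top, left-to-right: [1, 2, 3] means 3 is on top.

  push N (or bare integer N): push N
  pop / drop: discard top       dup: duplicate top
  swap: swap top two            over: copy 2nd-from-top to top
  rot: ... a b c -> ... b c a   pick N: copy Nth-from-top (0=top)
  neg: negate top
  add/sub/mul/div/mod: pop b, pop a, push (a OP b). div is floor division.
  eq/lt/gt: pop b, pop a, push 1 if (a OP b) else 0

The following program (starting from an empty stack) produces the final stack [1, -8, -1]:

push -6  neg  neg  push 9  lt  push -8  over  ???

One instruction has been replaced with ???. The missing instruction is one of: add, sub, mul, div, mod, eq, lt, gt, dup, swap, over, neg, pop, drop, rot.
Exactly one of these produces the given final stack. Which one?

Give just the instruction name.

Answer: neg

Derivation:
Stack before ???: [1, -8, 1]
Stack after ???:  [1, -8, -1]
The instruction that transforms [1, -8, 1] -> [1, -8, -1] is: neg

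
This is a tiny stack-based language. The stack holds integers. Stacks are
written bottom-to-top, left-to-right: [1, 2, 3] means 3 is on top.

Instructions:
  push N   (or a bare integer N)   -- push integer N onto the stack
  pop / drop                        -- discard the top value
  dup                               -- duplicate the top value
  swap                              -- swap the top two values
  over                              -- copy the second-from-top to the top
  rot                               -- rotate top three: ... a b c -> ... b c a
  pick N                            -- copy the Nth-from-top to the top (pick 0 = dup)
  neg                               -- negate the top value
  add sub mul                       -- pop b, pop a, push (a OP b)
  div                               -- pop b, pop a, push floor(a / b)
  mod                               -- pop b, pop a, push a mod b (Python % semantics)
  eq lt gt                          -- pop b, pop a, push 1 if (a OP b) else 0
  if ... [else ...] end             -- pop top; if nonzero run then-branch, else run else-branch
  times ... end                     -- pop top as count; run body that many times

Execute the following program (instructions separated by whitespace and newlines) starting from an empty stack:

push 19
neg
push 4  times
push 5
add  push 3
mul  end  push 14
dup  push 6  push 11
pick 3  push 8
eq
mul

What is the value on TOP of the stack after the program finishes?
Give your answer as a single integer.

After 'push 19': [19]
After 'neg': [-19]
After 'push 4': [-19, 4]
After 'times': [-19]
After 'push 5': [-19, 5]
After 'add': [-14]
After 'push 3': [-14, 3]
After 'mul': [-42]
After 'push 5': [-42, 5]
After 'add': [-37]
  ...
After 'push 3': [-313, 3]
After 'mul': [-939]
After 'push 14': [-939, 14]
After 'dup': [-939, 14, 14]
After 'push 6': [-939, 14, 14, 6]
After 'push 11': [-939, 14, 14, 6, 11]
After 'pick 3': [-939, 14, 14, 6, 11, 14]
After 'push 8': [-939, 14, 14, 6, 11, 14, 8]
After 'eq': [-939, 14, 14, 6, 11, 0]
After 'mul': [-939, 14, 14, 6, 0]

Answer: 0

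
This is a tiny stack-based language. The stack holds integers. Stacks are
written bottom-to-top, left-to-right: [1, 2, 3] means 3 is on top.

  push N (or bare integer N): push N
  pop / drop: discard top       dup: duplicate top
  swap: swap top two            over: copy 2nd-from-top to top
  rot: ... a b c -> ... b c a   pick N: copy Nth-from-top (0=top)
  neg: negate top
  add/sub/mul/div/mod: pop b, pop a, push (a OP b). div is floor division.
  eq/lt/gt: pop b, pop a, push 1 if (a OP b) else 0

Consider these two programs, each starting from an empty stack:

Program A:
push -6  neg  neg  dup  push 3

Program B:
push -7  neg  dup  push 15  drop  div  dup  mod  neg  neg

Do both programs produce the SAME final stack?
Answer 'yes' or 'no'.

Program A trace:
  After 'push -6': [-6]
  After 'neg': [6]
  After 'neg': [-6]
  After 'dup': [-6, -6]
  After 'push 3': [-6, -6, 3]
Program A final stack: [-6, -6, 3]

Program B trace:
  After 'push -7': [-7]
  After 'neg': [7]
  After 'dup': [7, 7]
  After 'push 15': [7, 7, 15]
  After 'drop': [7, 7]
  After 'div': [1]
  After 'dup': [1, 1]
  After 'mod': [0]
  After 'neg': [0]
  After 'neg': [0]
Program B final stack: [0]
Same: no

Answer: no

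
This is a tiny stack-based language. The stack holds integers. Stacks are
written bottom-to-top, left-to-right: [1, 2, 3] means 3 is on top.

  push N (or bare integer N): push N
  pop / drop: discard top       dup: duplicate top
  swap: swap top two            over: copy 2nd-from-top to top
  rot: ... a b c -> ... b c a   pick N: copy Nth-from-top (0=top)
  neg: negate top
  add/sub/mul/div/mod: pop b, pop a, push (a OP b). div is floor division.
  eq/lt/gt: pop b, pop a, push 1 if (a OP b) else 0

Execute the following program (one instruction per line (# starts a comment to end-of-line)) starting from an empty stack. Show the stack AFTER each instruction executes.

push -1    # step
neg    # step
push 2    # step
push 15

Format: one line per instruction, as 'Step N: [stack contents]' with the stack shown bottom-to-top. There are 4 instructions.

Step 1: [-1]
Step 2: [1]
Step 3: [1, 2]
Step 4: [1, 2, 15]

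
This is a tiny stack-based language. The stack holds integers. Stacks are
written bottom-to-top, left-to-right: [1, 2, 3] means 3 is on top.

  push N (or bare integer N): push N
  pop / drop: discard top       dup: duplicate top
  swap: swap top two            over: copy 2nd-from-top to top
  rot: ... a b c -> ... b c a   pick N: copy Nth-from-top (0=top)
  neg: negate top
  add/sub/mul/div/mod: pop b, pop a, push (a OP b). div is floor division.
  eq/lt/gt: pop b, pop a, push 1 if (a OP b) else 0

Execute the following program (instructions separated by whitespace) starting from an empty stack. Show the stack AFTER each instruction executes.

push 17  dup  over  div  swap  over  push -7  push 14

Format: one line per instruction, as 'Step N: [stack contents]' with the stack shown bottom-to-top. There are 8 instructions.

Step 1: [17]
Step 2: [17, 17]
Step 3: [17, 17, 17]
Step 4: [17, 1]
Step 5: [1, 17]
Step 6: [1, 17, 1]
Step 7: [1, 17, 1, -7]
Step 8: [1, 17, 1, -7, 14]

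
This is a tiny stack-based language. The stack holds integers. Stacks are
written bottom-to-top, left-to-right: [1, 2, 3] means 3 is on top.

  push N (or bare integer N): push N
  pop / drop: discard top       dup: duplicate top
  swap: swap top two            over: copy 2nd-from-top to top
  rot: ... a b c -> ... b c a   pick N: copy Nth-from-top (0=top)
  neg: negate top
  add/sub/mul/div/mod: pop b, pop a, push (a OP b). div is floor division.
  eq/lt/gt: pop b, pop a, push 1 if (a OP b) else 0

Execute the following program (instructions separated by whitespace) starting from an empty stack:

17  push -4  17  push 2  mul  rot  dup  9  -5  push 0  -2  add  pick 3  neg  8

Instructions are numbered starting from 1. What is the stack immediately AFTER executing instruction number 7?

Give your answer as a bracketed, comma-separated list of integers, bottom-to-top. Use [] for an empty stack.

Answer: [-4, 34, 17, 17]

Derivation:
Step 1 ('17'): [17]
Step 2 ('push -4'): [17, -4]
Step 3 ('17'): [17, -4, 17]
Step 4 ('push 2'): [17, -4, 17, 2]
Step 5 ('mul'): [17, -4, 34]
Step 6 ('rot'): [-4, 34, 17]
Step 7 ('dup'): [-4, 34, 17, 17]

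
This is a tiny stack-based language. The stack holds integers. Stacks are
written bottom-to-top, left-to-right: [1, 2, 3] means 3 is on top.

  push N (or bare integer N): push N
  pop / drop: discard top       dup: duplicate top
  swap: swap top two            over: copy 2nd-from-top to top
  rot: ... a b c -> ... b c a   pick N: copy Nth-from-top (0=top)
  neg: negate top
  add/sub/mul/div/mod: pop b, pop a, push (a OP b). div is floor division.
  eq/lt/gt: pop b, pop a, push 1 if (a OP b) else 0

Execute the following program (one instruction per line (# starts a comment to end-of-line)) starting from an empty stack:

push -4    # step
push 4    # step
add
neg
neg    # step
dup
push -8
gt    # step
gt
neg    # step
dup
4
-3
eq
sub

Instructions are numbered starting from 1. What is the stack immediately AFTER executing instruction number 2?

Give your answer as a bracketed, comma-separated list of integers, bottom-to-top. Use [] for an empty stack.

Step 1 ('push -4'): [-4]
Step 2 ('push 4'): [-4, 4]

Answer: [-4, 4]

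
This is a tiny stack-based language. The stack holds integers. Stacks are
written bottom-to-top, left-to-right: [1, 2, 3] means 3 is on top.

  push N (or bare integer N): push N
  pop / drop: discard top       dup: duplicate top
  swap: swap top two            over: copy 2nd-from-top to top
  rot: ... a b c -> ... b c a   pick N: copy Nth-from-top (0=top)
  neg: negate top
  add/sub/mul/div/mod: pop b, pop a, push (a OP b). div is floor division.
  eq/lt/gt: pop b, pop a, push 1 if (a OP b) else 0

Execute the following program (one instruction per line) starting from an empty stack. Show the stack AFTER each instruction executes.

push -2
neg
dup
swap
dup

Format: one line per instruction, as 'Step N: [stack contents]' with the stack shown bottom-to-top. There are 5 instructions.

Step 1: [-2]
Step 2: [2]
Step 3: [2, 2]
Step 4: [2, 2]
Step 5: [2, 2, 2]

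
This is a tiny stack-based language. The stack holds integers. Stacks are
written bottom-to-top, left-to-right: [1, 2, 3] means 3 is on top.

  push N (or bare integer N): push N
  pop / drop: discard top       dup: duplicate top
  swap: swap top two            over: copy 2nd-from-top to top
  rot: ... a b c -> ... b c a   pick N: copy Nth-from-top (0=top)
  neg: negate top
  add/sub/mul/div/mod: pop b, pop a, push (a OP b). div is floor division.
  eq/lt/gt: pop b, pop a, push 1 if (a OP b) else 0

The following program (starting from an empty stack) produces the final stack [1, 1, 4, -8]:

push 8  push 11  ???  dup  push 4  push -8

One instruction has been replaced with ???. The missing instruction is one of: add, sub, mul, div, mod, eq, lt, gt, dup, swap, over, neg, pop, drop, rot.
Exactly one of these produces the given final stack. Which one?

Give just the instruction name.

Stack before ???: [8, 11]
Stack after ???:  [1]
The instruction that transforms [8, 11] -> [1] is: lt

Answer: lt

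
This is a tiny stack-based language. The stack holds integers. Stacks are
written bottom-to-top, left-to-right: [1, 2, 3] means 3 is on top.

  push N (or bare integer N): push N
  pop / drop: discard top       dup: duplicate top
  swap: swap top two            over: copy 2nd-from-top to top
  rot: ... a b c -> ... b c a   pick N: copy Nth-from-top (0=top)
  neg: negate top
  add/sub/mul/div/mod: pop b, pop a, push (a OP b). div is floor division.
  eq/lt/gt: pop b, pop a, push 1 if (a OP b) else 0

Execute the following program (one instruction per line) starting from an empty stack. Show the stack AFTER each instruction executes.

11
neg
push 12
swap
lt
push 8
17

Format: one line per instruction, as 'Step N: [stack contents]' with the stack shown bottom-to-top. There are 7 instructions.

Step 1: [11]
Step 2: [-11]
Step 3: [-11, 12]
Step 4: [12, -11]
Step 5: [0]
Step 6: [0, 8]
Step 7: [0, 8, 17]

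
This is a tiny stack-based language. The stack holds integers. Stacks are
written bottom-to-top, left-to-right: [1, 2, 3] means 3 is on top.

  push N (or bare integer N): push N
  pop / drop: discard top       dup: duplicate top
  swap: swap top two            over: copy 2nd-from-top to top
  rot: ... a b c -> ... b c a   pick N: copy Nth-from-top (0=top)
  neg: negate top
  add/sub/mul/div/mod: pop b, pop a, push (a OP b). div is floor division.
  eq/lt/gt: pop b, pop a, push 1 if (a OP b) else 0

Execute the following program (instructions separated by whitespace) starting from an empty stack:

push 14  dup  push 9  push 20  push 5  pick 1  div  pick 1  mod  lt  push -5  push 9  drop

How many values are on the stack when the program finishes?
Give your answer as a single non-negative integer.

After 'push 14': stack = [14] (depth 1)
After 'dup': stack = [14, 14] (depth 2)
After 'push 9': stack = [14, 14, 9] (depth 3)
After 'push 20': stack = [14, 14, 9, 20] (depth 4)
After 'push 5': stack = [14, 14, 9, 20, 5] (depth 5)
After 'pick 1': stack = [14, 14, 9, 20, 5, 20] (depth 6)
After 'div': stack = [14, 14, 9, 20, 0] (depth 5)
After 'pick 1': stack = [14, 14, 9, 20, 0, 20] (depth 6)
After 'mod': stack = [14, 14, 9, 20, 0] (depth 5)
After 'lt': stack = [14, 14, 9, 0] (depth 4)
After 'push -5': stack = [14, 14, 9, 0, -5] (depth 5)
After 'push 9': stack = [14, 14, 9, 0, -5, 9] (depth 6)
After 'drop': stack = [14, 14, 9, 0, -5] (depth 5)

Answer: 5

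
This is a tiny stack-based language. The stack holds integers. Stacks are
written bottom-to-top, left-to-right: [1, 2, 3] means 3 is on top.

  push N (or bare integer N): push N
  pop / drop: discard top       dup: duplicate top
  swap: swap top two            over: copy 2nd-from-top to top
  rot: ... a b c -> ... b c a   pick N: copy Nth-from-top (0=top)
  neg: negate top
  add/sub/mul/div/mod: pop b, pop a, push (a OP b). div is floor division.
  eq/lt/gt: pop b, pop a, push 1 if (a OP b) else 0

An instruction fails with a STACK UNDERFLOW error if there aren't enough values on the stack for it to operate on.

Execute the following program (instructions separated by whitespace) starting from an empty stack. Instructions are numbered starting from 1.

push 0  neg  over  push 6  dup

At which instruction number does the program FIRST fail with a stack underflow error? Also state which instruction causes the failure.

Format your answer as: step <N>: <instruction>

Answer: step 3: over

Derivation:
Step 1 ('push 0'): stack = [0], depth = 1
Step 2 ('neg'): stack = [0], depth = 1
Step 3 ('over'): needs 2 value(s) but depth is 1 — STACK UNDERFLOW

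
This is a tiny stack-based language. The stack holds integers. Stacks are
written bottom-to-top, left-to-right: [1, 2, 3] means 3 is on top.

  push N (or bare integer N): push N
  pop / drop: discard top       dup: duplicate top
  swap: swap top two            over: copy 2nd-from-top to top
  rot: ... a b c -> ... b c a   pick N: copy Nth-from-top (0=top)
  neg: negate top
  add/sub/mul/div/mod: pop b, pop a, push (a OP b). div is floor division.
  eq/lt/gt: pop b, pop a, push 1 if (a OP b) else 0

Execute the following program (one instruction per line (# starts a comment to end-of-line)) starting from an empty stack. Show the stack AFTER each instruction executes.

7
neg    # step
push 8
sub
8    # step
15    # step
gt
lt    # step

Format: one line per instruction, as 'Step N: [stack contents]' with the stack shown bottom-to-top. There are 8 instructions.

Step 1: [7]
Step 2: [-7]
Step 3: [-7, 8]
Step 4: [-15]
Step 5: [-15, 8]
Step 6: [-15, 8, 15]
Step 7: [-15, 0]
Step 8: [1]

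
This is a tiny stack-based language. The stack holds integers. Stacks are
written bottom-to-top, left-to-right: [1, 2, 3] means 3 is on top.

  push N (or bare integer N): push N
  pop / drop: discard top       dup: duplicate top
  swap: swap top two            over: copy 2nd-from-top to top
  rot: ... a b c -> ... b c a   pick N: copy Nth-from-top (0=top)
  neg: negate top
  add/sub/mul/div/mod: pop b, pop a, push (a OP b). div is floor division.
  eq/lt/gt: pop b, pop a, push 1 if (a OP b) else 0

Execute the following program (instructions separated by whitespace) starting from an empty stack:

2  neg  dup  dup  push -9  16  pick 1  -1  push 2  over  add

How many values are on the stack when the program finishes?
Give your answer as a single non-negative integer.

After 'push 2': stack = [2] (depth 1)
After 'neg': stack = [-2] (depth 1)
After 'dup': stack = [-2, -2] (depth 2)
After 'dup': stack = [-2, -2, -2] (depth 3)
After 'push -9': stack = [-2, -2, -2, -9] (depth 4)
After 'push 16': stack = [-2, -2, -2, -9, 16] (depth 5)
After 'pick 1': stack = [-2, -2, -2, -9, 16, -9] (depth 6)
After 'push -1': stack = [-2, -2, -2, -9, 16, -9, -1] (depth 7)
After 'push 2': stack = [-2, -2, -2, -9, 16, -9, -1, 2] (depth 8)
After 'over': stack = [-2, -2, -2, -9, 16, -9, -1, 2, -1] (depth 9)
After 'add': stack = [-2, -2, -2, -9, 16, -9, -1, 1] (depth 8)

Answer: 8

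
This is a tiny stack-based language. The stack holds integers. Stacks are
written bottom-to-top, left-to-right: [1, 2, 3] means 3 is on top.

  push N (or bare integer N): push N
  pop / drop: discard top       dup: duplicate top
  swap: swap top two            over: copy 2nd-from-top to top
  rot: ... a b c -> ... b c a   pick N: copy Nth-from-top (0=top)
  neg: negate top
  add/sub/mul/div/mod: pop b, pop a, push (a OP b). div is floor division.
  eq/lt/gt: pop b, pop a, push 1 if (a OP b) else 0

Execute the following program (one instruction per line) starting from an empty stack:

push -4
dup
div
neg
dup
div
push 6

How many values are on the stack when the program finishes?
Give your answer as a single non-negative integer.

After 'push -4': stack = [-4] (depth 1)
After 'dup': stack = [-4, -4] (depth 2)
After 'div': stack = [1] (depth 1)
After 'neg': stack = [-1] (depth 1)
After 'dup': stack = [-1, -1] (depth 2)
After 'div': stack = [1] (depth 1)
After 'push 6': stack = [1, 6] (depth 2)

Answer: 2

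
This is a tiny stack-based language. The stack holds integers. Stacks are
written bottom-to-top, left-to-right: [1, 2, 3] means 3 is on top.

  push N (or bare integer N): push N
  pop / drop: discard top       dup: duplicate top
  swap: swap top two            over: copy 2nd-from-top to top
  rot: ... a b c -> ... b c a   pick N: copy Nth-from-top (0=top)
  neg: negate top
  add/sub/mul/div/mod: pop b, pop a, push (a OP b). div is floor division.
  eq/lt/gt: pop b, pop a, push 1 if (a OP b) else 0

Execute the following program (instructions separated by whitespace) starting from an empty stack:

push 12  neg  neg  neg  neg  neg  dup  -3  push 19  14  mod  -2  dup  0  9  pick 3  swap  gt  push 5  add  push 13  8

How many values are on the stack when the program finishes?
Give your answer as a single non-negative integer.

After 'push 12': stack = [12] (depth 1)
After 'neg': stack = [-12] (depth 1)
After 'neg': stack = [12] (depth 1)
After 'neg': stack = [-12] (depth 1)
After 'neg': stack = [12] (depth 1)
After 'neg': stack = [-12] (depth 1)
After 'dup': stack = [-12, -12] (depth 2)
After 'push -3': stack = [-12, -12, -3] (depth 3)
After 'push 19': stack = [-12, -12, -3, 19] (depth 4)
After 'push 14': stack = [-12, -12, -3, 19, 14] (depth 5)
  ...
After 'dup': stack = [-12, -12, -3, 5, -2, -2] (depth 6)
After 'push 0': stack = [-12, -12, -3, 5, -2, -2, 0] (depth 7)
After 'push 9': stack = [-12, -12, -3, 5, -2, -2, 0, 9] (depth 8)
After 'pick 3': stack = [-12, -12, -3, 5, -2, -2, 0, 9, -2] (depth 9)
After 'swap': stack = [-12, -12, -3, 5, -2, -2, 0, -2, 9] (depth 9)
After 'gt': stack = [-12, -12, -3, 5, -2, -2, 0, 0] (depth 8)
After 'push 5': stack = [-12, -12, -3, 5, -2, -2, 0, 0, 5] (depth 9)
After 'add': stack = [-12, -12, -3, 5, -2, -2, 0, 5] (depth 8)
After 'push 13': stack = [-12, -12, -3, 5, -2, -2, 0, 5, 13] (depth 9)
After 'push 8': stack = [-12, -12, -3, 5, -2, -2, 0, 5, 13, 8] (depth 10)

Answer: 10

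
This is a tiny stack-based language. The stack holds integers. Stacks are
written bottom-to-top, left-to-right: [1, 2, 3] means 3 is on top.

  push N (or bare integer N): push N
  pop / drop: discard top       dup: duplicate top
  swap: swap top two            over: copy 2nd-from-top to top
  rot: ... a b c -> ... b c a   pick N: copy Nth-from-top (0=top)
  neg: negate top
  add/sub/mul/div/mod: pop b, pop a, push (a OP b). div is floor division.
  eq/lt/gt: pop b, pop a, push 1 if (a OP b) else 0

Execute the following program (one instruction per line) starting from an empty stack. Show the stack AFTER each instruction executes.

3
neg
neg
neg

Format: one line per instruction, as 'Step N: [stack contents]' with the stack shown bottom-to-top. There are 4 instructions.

Step 1: [3]
Step 2: [-3]
Step 3: [3]
Step 4: [-3]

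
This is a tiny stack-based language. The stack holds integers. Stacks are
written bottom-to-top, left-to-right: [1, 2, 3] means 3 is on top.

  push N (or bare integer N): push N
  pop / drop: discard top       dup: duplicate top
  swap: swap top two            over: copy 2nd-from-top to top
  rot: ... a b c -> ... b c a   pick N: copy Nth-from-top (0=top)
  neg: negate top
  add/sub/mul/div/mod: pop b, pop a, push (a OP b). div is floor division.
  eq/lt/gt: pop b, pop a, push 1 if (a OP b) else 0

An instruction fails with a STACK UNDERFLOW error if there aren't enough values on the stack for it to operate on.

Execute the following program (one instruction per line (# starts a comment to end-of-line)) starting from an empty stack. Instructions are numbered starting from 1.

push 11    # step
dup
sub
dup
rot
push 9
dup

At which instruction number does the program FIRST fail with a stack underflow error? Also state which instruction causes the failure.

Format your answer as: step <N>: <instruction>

Answer: step 5: rot

Derivation:
Step 1 ('push 11'): stack = [11], depth = 1
Step 2 ('dup'): stack = [11, 11], depth = 2
Step 3 ('sub'): stack = [0], depth = 1
Step 4 ('dup'): stack = [0, 0], depth = 2
Step 5 ('rot'): needs 3 value(s) but depth is 2 — STACK UNDERFLOW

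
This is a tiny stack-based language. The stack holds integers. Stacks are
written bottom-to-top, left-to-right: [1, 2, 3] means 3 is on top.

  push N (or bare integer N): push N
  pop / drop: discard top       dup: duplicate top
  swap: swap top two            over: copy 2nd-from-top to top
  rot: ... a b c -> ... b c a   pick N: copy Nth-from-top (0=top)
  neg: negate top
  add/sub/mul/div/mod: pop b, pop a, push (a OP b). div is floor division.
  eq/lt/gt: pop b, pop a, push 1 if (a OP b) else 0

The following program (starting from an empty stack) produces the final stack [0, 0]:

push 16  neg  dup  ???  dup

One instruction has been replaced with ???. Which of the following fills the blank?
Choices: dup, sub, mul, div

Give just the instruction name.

Answer: sub

Derivation:
Stack before ???: [-16, -16]
Stack after ???:  [0]
Checking each choice:
  dup: produces [-16, -16, -16, -16]
  sub: MATCH
  mul: produces [256, 256]
  div: produces [1, 1]


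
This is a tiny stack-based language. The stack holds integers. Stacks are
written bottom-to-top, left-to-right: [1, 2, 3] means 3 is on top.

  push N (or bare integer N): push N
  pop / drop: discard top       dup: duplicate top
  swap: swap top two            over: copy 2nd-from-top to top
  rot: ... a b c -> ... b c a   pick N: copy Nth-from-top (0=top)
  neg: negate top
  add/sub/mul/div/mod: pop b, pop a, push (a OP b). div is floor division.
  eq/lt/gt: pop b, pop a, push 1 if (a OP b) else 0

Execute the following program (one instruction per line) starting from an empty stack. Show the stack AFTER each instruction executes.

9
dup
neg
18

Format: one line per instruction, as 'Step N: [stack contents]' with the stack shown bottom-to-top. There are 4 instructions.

Step 1: [9]
Step 2: [9, 9]
Step 3: [9, -9]
Step 4: [9, -9, 18]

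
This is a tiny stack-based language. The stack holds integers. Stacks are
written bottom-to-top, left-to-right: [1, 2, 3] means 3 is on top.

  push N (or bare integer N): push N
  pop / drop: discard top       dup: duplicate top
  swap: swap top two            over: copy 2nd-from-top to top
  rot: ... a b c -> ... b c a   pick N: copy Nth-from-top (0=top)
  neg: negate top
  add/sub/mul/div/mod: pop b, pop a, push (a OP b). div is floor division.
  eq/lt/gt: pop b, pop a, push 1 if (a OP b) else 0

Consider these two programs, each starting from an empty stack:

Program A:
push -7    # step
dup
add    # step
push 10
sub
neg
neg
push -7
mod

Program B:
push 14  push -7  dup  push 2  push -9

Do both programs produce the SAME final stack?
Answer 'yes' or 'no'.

Answer: no

Derivation:
Program A trace:
  After 'push -7': [-7]
  After 'dup': [-7, -7]
  After 'add': [-14]
  After 'push 10': [-14, 10]
  After 'sub': [-24]
  After 'neg': [24]
  After 'neg': [-24]
  After 'push -7': [-24, -7]
  After 'mod': [-3]
Program A final stack: [-3]

Program B trace:
  After 'push 14': [14]
  After 'push -7': [14, -7]
  After 'dup': [14, -7, -7]
  After 'push 2': [14, -7, -7, 2]
  After 'push -9': [14, -7, -7, 2, -9]
Program B final stack: [14, -7, -7, 2, -9]
Same: no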